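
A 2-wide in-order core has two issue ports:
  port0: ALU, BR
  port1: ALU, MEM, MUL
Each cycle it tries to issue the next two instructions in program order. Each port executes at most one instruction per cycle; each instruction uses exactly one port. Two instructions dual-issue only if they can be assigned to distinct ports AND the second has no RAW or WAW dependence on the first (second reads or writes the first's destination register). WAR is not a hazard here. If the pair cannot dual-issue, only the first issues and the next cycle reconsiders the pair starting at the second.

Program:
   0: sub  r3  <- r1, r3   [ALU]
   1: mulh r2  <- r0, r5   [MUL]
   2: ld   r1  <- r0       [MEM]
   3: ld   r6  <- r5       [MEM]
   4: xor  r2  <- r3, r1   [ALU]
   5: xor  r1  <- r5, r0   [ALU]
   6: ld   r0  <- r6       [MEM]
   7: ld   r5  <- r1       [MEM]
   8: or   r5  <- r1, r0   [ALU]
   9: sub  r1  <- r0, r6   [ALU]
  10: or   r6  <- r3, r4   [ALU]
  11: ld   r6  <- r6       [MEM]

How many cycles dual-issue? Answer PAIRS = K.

PAIRS = 4

c0: i0,i1 sub.ALU mulh.MUL  pair
c1: i2 ld.MEM  no-port MEM/MEM
c2: i3,i4 ld.MEM xor.ALU  pair
c3: i5,i6 xor.ALU ld.MEM  pair
c4: i7 ld.MEM  WAW r5
c5: i8,i9 or.ALU sub.ALU  pair
c6: i10 or.ALU  RAW+WAW r6
c7: i11 ld.MEM  tail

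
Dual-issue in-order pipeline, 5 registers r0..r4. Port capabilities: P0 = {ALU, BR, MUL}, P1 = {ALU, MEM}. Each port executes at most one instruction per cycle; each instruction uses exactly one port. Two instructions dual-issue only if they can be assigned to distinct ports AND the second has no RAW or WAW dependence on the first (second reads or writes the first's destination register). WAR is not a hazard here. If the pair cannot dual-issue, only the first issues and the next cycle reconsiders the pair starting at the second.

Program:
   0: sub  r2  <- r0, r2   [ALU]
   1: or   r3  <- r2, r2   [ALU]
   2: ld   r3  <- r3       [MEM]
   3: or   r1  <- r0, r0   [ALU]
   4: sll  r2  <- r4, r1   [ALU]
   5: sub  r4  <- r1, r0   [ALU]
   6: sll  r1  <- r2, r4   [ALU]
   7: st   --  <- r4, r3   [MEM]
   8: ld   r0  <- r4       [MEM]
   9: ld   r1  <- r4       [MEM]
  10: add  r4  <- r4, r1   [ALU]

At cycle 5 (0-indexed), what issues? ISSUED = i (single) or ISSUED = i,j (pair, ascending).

0. sub.ALU @i0  | RAW r2
1. or.ALU @i1  | RAW+WAW r3
2. ld.MEM;or.ALU @i2+i3  | dual
3. sll.ALU;sub.ALU @i4+i5  | dual
4. sll.ALU;st.MEM @i6+i7  | dual
5. ld.MEM @i8  | no-port MEM/MEM
6. ld.MEM @i9  | RAW r1
7. add.ALU @i10  | tail

ISSUED = 8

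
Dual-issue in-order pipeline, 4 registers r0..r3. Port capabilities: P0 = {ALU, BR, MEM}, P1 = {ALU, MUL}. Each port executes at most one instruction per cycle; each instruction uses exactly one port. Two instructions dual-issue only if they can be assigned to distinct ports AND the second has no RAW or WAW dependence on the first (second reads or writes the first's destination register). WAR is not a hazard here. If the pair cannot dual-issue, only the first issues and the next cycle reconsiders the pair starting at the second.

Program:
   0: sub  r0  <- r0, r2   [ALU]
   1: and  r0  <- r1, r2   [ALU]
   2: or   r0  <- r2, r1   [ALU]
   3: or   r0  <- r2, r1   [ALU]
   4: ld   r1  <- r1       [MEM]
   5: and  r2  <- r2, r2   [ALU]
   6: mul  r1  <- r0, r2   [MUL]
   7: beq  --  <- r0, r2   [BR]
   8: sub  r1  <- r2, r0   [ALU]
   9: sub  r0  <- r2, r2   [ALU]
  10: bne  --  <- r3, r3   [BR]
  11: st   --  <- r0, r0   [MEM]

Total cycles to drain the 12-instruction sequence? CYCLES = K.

0. sub.ALU @i0  | WAW r0
1. and.ALU @i1  | WAW r0
2. or.ALU @i2  | WAW r0
3. or.ALU/ld.MEM @i3/i4  | pair
4. and.ALU @i5  | RAW r2
5. mul.MUL/beq.BR @i6/i7  | pair
6. sub.ALU/sub.ALU @i8/i9  | pair
7. bne.BR @i10  | no-port BR/MEM
8. st.MEM @i11  | tail

CYCLES = 9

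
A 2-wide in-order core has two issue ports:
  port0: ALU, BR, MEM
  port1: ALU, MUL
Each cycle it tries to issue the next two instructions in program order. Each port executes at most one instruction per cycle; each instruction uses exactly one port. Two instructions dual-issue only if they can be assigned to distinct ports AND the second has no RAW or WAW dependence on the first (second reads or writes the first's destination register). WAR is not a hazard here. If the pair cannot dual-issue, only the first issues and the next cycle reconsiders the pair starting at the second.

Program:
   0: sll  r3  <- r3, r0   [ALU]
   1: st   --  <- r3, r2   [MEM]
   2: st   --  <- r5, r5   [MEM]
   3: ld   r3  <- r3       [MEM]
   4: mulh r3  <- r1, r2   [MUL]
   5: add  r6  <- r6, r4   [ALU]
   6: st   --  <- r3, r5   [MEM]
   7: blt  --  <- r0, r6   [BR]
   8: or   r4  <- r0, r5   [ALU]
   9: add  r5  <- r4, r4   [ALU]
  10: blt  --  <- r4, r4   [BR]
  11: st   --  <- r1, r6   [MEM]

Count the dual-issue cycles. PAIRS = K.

c0: i0 sll.ALU  RAW r3
c1: i1 st.MEM  no-port MEM/MEM
c2: i2 st.MEM  no-port MEM/MEM
c3: i3 ld.MEM  WAW r3
c4: i4+i5 mulh.MUL;add.ALU  2-wide
c5: i6 st.MEM  no-port MEM/BR
c6: i7+i8 blt.BR;or.ALU  2-wide
c7: i9+i10 add.ALU;blt.BR  2-wide
c8: i11 st.MEM  tail

PAIRS = 3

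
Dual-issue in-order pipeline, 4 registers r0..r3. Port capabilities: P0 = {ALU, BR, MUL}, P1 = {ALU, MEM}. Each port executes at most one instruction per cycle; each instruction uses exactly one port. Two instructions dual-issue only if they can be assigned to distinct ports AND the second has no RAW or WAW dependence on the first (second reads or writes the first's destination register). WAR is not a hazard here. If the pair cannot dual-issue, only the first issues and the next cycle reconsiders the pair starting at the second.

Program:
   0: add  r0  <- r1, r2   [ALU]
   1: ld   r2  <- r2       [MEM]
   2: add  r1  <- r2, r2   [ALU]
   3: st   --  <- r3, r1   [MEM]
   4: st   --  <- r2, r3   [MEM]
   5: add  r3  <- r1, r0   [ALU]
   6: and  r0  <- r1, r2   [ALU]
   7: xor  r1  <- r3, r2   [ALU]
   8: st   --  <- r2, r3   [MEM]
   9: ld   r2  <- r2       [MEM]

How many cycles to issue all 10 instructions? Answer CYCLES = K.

#0 head=0: add.ALU/ld.MEM i0,i1 dual
#1 head=2: add.ALU i2 RAW r1
#2 head=3: st.MEM i3 no-port MEM/MEM
#3 head=4: st.MEM/add.ALU i4,i5 dual
#4 head=6: and.ALU/xor.ALU i6,i7 dual
#5 head=8: st.MEM i8 no-port MEM/MEM
#6 head=9: ld.MEM i9 tail

CYCLES = 7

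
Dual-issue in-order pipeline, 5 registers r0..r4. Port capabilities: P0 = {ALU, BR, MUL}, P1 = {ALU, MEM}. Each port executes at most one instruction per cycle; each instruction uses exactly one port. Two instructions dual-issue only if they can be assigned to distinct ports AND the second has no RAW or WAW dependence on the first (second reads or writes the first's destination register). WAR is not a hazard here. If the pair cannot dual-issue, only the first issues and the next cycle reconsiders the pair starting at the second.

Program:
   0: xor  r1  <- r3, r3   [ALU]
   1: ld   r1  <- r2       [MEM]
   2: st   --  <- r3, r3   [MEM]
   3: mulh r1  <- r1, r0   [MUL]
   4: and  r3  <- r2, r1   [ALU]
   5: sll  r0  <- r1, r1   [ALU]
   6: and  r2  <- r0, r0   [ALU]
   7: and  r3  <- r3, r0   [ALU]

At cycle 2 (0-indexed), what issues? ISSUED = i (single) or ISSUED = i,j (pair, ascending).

ISSUED = 2,3

0. xor @i0  | WAW r1
1. ld @i1  | no-port MEM/MEM
2. st;mulh @i2,i3  | pair
3. and;sll @i4,i5  | pair
4. and;and @i6,i7  | pair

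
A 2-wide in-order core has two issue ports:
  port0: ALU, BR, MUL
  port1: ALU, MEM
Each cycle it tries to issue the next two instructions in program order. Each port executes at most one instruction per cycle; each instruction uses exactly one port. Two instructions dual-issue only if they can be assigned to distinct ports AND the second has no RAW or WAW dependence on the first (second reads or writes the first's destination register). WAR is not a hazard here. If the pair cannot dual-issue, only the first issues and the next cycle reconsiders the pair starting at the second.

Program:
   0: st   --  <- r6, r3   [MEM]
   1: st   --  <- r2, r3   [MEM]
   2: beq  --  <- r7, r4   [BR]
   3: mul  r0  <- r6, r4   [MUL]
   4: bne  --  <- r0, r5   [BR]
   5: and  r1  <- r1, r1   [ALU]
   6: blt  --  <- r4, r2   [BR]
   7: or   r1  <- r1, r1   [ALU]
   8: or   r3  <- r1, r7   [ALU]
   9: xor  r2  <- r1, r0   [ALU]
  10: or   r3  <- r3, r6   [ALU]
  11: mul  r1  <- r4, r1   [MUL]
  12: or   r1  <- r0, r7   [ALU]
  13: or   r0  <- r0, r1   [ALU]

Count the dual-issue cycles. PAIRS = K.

c0: i0 st.MEM  no-port MEM/MEM
c1: i1,i2 st.MEM beq.BR  dual
c2: i3 mul.MUL  no-port MUL/BR
c3: i4,i5 bne.BR and.ALU  dual
c4: i6,i7 blt.BR or.ALU  dual
c5: i8,i9 or.ALU xor.ALU  dual
c6: i10,i11 or.ALU mul.MUL  dual
c7: i12 or.ALU  RAW r1
c8: i13 or.ALU  tail

PAIRS = 5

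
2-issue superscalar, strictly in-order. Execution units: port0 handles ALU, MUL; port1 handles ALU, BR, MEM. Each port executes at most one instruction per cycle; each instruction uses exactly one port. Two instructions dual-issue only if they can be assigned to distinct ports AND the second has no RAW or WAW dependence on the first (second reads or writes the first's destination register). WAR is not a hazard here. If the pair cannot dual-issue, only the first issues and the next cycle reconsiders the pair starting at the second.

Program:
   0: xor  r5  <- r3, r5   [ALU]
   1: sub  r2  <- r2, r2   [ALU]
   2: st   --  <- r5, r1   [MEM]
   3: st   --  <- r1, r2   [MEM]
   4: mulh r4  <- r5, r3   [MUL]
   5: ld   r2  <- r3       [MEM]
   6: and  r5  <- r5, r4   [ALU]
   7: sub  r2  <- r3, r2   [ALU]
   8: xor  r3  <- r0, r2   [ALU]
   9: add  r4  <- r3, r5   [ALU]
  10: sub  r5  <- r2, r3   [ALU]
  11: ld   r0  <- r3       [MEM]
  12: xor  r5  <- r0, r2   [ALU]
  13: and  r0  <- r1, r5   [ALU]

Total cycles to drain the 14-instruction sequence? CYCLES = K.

t=0 i0,i1:xor.ALU sub.ALU ; pair
t=1 i2:st.MEM ; no-port MEM/MEM
t=2 i3,i4:st.MEM mulh.MUL ; pair
t=3 i5,i6:ld.MEM and.ALU ; pair
t=4 i7:sub.ALU ; RAW r2
t=5 i8:xor.ALU ; RAW r3
t=6 i9,i10:add.ALU sub.ALU ; pair
t=7 i11:ld.MEM ; RAW r0
t=8 i12:xor.ALU ; RAW r5
t=9 i13:and.ALU ; tail

CYCLES = 10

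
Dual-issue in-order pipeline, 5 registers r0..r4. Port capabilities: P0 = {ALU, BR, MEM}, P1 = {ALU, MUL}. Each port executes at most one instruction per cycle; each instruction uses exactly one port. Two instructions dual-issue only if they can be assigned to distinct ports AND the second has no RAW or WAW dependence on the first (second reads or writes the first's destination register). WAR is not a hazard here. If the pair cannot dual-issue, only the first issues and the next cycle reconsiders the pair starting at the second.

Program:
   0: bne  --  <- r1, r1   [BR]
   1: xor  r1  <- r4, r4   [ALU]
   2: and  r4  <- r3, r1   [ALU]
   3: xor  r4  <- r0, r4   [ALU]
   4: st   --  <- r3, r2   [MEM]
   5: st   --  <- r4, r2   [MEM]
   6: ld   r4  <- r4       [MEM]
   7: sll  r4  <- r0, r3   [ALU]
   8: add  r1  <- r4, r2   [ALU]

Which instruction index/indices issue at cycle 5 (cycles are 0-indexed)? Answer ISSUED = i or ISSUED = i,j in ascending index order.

c0: i0+i1 bne.BR;xor.ALU  dual
c1: i2 and.ALU  RAW+WAW r4
c2: i3+i4 xor.ALU;st.MEM  dual
c3: i5 st.MEM  no-port MEM/MEM
c4: i6 ld.MEM  WAW r4
c5: i7 sll.ALU  RAW r4
c6: i8 add.ALU  tail

ISSUED = 7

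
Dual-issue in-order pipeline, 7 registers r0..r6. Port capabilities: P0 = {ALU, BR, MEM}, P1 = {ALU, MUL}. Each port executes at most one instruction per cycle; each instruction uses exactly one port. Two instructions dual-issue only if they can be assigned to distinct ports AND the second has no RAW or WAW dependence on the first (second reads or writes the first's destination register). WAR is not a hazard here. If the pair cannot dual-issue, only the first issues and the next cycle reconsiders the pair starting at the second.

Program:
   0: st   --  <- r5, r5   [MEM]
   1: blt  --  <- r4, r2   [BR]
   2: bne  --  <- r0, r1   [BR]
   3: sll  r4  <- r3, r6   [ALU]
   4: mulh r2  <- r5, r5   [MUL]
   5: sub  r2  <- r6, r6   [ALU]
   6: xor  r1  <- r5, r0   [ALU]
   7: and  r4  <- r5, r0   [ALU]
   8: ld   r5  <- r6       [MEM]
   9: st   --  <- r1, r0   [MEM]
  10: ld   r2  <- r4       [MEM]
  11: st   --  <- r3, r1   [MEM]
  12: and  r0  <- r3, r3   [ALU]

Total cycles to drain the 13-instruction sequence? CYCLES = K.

CYCLES = 9

t=0 i0:st ; no-port MEM/BR
t=1 i1:blt ; no-port BR/BR
t=2 i2+i3:bne/sll ; dual
t=3 i4:mulh ; WAW r2
t=4 i5+i6:sub/xor ; dual
t=5 i7+i8:and/ld ; dual
t=6 i9:st ; no-port MEM/MEM
t=7 i10:ld ; no-port MEM/MEM
t=8 i11+i12:st/and ; dual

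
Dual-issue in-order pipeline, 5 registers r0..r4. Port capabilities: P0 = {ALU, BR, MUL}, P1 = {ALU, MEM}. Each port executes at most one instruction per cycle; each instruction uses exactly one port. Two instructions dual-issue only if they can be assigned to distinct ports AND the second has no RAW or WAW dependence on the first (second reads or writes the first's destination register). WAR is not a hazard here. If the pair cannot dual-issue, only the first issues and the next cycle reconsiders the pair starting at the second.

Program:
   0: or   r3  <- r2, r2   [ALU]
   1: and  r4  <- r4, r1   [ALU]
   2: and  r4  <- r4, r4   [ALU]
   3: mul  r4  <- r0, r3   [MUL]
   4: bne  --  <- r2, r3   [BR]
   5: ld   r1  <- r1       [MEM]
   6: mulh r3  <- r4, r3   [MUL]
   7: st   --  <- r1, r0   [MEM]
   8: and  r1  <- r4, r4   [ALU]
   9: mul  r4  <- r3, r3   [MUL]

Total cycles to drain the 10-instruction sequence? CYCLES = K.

0. or.ALU and.ALU @i0/i1  | dual
1. and.ALU @i2  | WAW r4
2. mul.MUL @i3  | no-port MUL/BR
3. bne.BR ld.MEM @i4/i5  | dual
4. mulh.MUL st.MEM @i6/i7  | dual
5. and.ALU mul.MUL @i8/i9  | dual

CYCLES = 6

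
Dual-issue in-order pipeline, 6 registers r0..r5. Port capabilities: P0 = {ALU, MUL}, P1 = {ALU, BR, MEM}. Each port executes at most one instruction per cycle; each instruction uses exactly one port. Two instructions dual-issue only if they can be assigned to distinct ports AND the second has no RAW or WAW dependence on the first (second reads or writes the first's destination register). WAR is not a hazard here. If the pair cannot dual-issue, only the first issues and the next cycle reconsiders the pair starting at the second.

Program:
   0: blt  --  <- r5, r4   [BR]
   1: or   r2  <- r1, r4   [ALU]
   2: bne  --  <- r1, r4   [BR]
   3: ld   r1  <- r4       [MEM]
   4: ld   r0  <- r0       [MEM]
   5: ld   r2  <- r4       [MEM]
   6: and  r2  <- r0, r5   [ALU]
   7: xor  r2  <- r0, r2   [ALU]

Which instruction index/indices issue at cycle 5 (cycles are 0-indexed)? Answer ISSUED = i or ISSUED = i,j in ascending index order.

  cy0 -> i0+i1 (blt+or) pair
  cy1 -> i2 (bne) no-port BR/MEM
  cy2 -> i3 (ld) no-port MEM/MEM
  cy3 -> i4 (ld) no-port MEM/MEM
  cy4 -> i5 (ld) WAW r2
  cy5 -> i6 (and) RAW+WAW r2
  cy6 -> i7 (xor) tail

ISSUED = 6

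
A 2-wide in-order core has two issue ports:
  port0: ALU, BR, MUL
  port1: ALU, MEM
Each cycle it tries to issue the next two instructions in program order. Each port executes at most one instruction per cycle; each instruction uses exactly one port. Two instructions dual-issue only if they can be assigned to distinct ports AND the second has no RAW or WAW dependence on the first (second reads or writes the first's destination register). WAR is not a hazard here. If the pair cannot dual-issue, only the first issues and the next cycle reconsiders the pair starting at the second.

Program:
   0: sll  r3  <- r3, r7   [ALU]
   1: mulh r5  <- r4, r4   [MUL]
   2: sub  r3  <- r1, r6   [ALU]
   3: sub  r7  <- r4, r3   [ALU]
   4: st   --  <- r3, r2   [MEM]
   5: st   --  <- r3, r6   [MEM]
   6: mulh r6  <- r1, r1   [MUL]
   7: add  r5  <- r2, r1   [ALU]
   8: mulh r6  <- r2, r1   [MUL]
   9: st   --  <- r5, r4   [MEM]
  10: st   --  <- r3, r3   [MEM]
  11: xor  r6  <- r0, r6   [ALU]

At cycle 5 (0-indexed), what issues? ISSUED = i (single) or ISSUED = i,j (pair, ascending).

[0] i0/i1  sll.ALU/mulh.MUL  -- 2-wide
[1] i2  sub.ALU  -- RAW r3
[2] i3/i4  sub.ALU/st.MEM  -- 2-wide
[3] i5/i6  st.MEM/mulh.MUL  -- 2-wide
[4] i7/i8  add.ALU/mulh.MUL  -- 2-wide
[5] i9  st.MEM  -- no-port MEM/MEM
[6] i10/i11  st.MEM/xor.ALU  -- 2-wide

ISSUED = 9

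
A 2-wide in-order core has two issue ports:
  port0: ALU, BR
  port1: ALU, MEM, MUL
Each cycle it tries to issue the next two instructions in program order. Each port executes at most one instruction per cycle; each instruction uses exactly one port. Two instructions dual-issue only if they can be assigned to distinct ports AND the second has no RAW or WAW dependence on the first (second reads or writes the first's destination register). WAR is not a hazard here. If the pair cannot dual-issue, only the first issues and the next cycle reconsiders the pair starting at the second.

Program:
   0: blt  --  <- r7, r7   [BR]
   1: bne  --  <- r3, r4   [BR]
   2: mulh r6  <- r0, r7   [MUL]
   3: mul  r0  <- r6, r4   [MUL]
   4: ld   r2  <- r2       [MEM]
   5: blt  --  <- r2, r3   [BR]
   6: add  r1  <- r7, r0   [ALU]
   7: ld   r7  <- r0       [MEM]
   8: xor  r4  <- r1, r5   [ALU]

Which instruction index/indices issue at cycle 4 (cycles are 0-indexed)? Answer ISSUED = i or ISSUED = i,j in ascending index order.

t=0 i0:blt ; no-port BR/BR
t=1 i1/i2:bne;mulh ; dual
t=2 i3:mul ; no-port MUL/MEM
t=3 i4:ld ; RAW r2
t=4 i5/i6:blt;add ; dual
t=5 i7/i8:ld;xor ; dual

ISSUED = 5,6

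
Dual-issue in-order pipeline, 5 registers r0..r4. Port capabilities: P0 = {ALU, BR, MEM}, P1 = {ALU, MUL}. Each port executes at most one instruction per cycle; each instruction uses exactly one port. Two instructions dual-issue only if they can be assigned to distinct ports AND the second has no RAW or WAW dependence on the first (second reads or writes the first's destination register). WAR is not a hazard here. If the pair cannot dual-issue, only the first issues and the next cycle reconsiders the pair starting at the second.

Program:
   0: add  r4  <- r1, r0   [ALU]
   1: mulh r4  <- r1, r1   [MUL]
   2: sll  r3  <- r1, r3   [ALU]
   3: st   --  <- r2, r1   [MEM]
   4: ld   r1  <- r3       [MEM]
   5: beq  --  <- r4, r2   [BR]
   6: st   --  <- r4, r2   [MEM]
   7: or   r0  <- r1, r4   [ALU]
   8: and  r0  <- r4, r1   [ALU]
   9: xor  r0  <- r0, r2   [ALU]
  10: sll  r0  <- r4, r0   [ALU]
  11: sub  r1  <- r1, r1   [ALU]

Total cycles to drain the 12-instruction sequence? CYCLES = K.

CYCLES = 9

  cy0 -> i0 (add) WAW r4
  cy1 -> i1+i2 (mulh/sll) dual
  cy2 -> i3 (st) no-port MEM/MEM
  cy3 -> i4 (ld) no-port MEM/BR
  cy4 -> i5 (beq) no-port BR/MEM
  cy5 -> i6+i7 (st/or) dual
  cy6 -> i8 (and) RAW+WAW r0
  cy7 -> i9 (xor) RAW+WAW r0
  cy8 -> i10+i11 (sll/sub) dual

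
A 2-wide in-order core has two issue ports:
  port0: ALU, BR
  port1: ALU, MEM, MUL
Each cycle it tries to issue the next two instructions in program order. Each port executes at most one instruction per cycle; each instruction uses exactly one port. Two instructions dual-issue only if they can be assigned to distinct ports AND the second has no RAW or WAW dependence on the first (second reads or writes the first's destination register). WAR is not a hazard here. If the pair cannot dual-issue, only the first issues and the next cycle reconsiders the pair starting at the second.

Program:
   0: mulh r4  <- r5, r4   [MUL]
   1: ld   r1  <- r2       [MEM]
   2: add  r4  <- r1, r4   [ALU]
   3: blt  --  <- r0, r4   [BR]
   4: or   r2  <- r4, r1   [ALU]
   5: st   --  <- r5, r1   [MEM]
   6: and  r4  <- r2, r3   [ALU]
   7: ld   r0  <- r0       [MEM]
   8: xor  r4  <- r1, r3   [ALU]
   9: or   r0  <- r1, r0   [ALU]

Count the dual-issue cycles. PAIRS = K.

PAIRS = 3

#0 head=0: mulh i0 no-port MUL/MEM
#1 head=1: ld i1 RAW r1
#2 head=2: add i2 RAW r4
#3 head=3: blt/or i3+i4 dual
#4 head=5: st/and i5+i6 dual
#5 head=7: ld/xor i7+i8 dual
#6 head=9: or i9 tail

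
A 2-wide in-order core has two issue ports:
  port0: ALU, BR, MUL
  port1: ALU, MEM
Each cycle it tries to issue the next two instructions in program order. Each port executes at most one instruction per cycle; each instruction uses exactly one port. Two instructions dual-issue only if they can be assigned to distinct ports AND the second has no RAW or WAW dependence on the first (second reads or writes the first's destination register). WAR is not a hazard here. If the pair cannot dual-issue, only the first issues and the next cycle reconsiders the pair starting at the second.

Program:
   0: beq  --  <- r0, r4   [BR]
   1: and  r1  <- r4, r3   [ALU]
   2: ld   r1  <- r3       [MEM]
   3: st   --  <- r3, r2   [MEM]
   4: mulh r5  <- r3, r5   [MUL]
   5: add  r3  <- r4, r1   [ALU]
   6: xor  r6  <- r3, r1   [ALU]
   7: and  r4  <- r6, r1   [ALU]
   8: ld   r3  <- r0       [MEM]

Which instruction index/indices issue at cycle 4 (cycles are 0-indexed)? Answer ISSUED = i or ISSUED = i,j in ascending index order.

ISSUED = 6

c0: i0&i1 beq.BR+and.ALU  2-wide
c1: i2 ld.MEM  no-port MEM/MEM
c2: i3&i4 st.MEM+mulh.MUL  2-wide
c3: i5 add.ALU  RAW r3
c4: i6 xor.ALU  RAW r6
c5: i7&i8 and.ALU+ld.MEM  2-wide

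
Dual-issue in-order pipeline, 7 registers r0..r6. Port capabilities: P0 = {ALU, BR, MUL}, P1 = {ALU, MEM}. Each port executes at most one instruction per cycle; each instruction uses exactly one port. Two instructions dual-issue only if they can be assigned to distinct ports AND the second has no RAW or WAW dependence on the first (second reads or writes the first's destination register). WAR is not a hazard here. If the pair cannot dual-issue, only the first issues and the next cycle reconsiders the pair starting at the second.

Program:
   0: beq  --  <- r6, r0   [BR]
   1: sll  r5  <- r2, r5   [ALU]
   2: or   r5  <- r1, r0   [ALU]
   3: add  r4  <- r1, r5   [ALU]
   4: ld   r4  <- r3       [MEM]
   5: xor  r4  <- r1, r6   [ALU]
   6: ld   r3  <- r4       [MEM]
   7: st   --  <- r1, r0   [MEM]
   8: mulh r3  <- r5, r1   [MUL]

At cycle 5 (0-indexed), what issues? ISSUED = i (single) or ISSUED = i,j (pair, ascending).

#0 head=0: beq;sll i0,i1 pair
#1 head=2: or i2 RAW r5
#2 head=3: add i3 WAW r4
#3 head=4: ld i4 WAW r4
#4 head=5: xor i5 RAW r4
#5 head=6: ld i6 no-port MEM/MEM
#6 head=7: st;mulh i7,i8 pair

ISSUED = 6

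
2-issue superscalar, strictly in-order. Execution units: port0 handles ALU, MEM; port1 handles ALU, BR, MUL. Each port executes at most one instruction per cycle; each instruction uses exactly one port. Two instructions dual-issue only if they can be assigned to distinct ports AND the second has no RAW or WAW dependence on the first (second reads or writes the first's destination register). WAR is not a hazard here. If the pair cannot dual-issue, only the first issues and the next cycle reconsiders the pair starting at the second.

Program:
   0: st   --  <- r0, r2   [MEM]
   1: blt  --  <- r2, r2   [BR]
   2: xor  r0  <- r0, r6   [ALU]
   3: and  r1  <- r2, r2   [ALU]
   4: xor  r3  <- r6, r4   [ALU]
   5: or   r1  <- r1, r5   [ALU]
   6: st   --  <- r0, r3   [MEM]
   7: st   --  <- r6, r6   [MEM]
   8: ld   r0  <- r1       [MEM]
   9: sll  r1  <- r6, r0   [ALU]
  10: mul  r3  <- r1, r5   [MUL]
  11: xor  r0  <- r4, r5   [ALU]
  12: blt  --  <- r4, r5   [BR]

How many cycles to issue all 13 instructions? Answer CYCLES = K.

#0 head=0: st blt i0/i1 dual
#1 head=2: xor and i2/i3 dual
#2 head=4: xor or i4/i5 dual
#3 head=6: st i6 no-port MEM/MEM
#4 head=7: st i7 no-port MEM/MEM
#5 head=8: ld i8 RAW r0
#6 head=9: sll i9 RAW r1
#7 head=10: mul xor i10/i11 dual
#8 head=12: blt i12 tail

CYCLES = 9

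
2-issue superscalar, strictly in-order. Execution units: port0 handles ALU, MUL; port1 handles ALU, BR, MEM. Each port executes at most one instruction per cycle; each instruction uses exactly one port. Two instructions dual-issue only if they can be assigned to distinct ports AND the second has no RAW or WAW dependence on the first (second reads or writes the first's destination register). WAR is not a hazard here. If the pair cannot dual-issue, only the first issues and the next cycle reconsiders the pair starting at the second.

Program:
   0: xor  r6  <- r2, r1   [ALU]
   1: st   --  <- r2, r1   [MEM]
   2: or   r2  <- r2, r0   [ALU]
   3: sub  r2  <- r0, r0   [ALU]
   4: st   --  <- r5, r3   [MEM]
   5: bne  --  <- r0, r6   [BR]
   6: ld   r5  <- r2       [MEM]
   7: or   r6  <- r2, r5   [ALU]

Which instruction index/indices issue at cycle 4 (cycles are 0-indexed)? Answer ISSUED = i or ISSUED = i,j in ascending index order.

ISSUED = 6

  cy0 -> i0,i1 (xor.ALU;st.MEM) dual
  cy1 -> i2 (or.ALU) WAW r2
  cy2 -> i3,i4 (sub.ALU;st.MEM) dual
  cy3 -> i5 (bne.BR) no-port BR/MEM
  cy4 -> i6 (ld.MEM) RAW r5
  cy5 -> i7 (or.ALU) tail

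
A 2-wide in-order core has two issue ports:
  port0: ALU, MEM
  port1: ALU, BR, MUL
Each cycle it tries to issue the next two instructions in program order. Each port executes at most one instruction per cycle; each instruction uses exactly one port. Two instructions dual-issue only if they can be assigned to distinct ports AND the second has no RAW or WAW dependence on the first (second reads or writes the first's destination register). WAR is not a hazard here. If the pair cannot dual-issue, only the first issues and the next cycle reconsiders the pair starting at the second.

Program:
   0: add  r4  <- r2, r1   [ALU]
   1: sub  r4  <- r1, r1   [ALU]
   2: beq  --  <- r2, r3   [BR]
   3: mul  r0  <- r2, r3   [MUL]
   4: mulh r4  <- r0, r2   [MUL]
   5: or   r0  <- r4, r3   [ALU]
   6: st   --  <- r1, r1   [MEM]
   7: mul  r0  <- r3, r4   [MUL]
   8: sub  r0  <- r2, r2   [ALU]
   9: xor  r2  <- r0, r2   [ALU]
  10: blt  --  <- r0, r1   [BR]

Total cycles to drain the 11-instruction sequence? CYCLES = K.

CYCLES = 8

t=0 i0:add.ALU ; WAW r4
t=1 i1&i2:sub.ALU;beq.BR ; 2-wide
t=2 i3:mul.MUL ; no-port MUL/MUL
t=3 i4:mulh.MUL ; RAW r4
t=4 i5&i6:or.ALU;st.MEM ; 2-wide
t=5 i7:mul.MUL ; WAW r0
t=6 i8:sub.ALU ; RAW r0
t=7 i9&i10:xor.ALU;blt.BR ; 2-wide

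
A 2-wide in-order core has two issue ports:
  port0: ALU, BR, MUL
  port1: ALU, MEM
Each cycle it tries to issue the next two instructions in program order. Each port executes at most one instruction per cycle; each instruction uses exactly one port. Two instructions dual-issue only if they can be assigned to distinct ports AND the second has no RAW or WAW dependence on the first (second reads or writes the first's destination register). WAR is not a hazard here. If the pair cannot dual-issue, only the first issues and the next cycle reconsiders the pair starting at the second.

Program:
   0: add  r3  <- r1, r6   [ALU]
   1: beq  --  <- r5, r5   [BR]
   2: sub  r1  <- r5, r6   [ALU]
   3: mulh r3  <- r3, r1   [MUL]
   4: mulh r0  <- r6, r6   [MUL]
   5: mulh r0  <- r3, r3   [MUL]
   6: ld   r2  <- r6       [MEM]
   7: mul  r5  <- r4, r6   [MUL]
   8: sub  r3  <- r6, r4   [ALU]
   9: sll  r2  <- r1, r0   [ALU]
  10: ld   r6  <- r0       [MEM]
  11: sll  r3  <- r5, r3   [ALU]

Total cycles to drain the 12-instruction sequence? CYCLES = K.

c0: i0/i1 add.ALU;beq.BR  pair
c1: i2 sub.ALU  RAW r1
c2: i3 mulh.MUL  no-port MUL/MUL
c3: i4 mulh.MUL  no-port MUL/MUL
c4: i5/i6 mulh.MUL;ld.MEM  pair
c5: i7/i8 mul.MUL;sub.ALU  pair
c6: i9/i10 sll.ALU;ld.MEM  pair
c7: i11 sll.ALU  tail

CYCLES = 8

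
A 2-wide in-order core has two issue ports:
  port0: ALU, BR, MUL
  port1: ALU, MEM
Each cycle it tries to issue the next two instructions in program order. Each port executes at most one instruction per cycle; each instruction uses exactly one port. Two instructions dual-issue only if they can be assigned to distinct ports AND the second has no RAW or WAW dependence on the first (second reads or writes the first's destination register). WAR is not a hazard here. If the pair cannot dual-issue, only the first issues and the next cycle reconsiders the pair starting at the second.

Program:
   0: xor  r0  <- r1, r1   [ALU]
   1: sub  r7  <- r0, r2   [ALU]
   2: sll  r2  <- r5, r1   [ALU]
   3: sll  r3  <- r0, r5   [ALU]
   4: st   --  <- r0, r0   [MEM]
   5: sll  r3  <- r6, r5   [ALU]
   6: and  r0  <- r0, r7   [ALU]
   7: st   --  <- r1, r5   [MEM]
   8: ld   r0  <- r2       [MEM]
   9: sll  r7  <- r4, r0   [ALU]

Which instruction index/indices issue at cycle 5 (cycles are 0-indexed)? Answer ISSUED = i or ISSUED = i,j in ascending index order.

  cy0 -> i0 (xor) RAW r0
  cy1 -> i1+i2 (sub/sll) pair
  cy2 -> i3+i4 (sll/st) pair
  cy3 -> i5+i6 (sll/and) pair
  cy4 -> i7 (st) no-port MEM/MEM
  cy5 -> i8 (ld) RAW r0
  cy6 -> i9 (sll) tail

ISSUED = 8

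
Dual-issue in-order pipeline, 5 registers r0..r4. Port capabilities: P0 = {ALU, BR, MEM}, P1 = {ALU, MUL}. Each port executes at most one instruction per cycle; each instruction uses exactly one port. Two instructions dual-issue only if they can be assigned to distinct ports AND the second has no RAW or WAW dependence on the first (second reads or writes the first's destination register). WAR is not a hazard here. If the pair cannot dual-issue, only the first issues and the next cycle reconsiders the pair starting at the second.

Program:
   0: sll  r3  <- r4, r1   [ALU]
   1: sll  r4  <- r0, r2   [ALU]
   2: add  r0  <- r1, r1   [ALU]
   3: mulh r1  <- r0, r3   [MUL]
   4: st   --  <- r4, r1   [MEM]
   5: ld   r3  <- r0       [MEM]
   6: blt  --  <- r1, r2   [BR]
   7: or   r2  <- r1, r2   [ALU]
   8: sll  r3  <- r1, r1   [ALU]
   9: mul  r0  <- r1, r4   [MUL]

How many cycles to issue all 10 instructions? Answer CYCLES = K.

c0: i0,i1 sll.ALU;sll.ALU  pair
c1: i2 add.ALU  RAW r0
c2: i3 mulh.MUL  RAW r1
c3: i4 st.MEM  no-port MEM/MEM
c4: i5 ld.MEM  no-port MEM/BR
c5: i6,i7 blt.BR;or.ALU  pair
c6: i8,i9 sll.ALU;mul.MUL  pair

CYCLES = 7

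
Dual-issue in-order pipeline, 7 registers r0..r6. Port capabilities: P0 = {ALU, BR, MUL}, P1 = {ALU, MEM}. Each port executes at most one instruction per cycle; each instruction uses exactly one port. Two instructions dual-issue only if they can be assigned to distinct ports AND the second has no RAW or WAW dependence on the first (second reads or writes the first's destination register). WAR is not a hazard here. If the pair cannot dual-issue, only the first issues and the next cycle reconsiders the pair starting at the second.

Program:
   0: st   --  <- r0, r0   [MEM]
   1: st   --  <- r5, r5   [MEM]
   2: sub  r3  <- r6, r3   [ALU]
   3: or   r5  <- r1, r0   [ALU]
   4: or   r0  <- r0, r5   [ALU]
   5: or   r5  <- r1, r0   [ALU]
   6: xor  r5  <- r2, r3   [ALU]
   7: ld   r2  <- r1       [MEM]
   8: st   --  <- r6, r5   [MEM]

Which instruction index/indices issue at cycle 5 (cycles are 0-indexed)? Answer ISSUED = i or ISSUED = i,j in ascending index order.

ISSUED = 6,7

t=0 i0:st.MEM ; no-port MEM/MEM
t=1 i1+i2:st.MEM sub.ALU ; pair
t=2 i3:or.ALU ; RAW r5
t=3 i4:or.ALU ; RAW r0
t=4 i5:or.ALU ; WAW r5
t=5 i6+i7:xor.ALU ld.MEM ; pair
t=6 i8:st.MEM ; tail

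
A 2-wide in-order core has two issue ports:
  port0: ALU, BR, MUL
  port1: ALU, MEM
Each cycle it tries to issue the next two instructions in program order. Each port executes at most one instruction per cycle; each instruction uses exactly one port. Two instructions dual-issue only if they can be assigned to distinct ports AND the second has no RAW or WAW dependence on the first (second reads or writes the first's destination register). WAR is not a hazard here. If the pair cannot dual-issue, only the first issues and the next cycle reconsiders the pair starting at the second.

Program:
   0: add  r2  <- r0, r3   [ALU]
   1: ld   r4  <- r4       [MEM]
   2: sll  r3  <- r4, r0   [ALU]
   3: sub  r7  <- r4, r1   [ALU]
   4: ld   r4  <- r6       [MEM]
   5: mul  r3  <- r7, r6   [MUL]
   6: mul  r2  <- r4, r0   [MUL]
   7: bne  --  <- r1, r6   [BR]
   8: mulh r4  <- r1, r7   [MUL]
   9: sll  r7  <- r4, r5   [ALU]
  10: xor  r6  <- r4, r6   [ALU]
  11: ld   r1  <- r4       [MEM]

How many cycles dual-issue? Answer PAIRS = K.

PAIRS = 4

t=0 i0+i1:add.ALU+ld.MEM ; pair
t=1 i2+i3:sll.ALU+sub.ALU ; pair
t=2 i4+i5:ld.MEM+mul.MUL ; pair
t=3 i6:mul.MUL ; no-port MUL/BR
t=4 i7:bne.BR ; no-port BR/MUL
t=5 i8:mulh.MUL ; RAW r4
t=6 i9+i10:sll.ALU+xor.ALU ; pair
t=7 i11:ld.MEM ; tail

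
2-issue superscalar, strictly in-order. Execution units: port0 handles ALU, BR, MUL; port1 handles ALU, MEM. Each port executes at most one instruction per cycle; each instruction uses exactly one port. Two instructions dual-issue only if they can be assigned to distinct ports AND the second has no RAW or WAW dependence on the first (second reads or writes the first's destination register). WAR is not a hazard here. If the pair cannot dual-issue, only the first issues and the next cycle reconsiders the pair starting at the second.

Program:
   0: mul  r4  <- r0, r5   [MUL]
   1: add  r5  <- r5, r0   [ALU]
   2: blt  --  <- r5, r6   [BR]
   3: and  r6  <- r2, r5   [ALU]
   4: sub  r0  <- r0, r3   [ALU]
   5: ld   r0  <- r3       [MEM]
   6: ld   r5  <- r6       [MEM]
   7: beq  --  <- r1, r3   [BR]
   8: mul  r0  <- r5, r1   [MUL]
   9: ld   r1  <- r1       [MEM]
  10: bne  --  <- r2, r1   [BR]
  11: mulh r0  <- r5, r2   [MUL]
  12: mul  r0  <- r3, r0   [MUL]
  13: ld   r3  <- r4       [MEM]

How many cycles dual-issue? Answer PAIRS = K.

c0: i0,i1 mul.MUL/add.ALU  dual
c1: i2,i3 blt.BR/and.ALU  dual
c2: i4 sub.ALU  WAW r0
c3: i5 ld.MEM  no-port MEM/MEM
c4: i6,i7 ld.MEM/beq.BR  dual
c5: i8,i9 mul.MUL/ld.MEM  dual
c6: i10 bne.BR  no-port BR/MUL
c7: i11 mulh.MUL  no-port MUL/MUL
c8: i12,i13 mul.MUL/ld.MEM  dual

PAIRS = 5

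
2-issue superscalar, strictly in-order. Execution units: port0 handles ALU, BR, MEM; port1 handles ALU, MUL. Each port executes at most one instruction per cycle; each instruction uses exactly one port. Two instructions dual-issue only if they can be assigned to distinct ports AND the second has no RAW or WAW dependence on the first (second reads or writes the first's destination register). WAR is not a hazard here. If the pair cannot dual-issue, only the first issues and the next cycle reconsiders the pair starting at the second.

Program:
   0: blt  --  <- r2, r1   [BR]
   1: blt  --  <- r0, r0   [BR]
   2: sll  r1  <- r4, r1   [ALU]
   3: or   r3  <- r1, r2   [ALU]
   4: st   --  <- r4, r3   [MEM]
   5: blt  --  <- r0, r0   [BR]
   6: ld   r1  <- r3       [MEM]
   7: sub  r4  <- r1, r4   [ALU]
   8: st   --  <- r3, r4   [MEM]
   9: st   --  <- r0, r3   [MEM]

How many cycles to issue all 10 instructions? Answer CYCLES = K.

CYCLES = 9

t=0 i0:blt ; no-port BR/BR
t=1 i1,i2:blt sll ; 2-wide
t=2 i3:or ; RAW r3
t=3 i4:st ; no-port MEM/BR
t=4 i5:blt ; no-port BR/MEM
t=5 i6:ld ; RAW r1
t=6 i7:sub ; RAW r4
t=7 i8:st ; no-port MEM/MEM
t=8 i9:st ; tail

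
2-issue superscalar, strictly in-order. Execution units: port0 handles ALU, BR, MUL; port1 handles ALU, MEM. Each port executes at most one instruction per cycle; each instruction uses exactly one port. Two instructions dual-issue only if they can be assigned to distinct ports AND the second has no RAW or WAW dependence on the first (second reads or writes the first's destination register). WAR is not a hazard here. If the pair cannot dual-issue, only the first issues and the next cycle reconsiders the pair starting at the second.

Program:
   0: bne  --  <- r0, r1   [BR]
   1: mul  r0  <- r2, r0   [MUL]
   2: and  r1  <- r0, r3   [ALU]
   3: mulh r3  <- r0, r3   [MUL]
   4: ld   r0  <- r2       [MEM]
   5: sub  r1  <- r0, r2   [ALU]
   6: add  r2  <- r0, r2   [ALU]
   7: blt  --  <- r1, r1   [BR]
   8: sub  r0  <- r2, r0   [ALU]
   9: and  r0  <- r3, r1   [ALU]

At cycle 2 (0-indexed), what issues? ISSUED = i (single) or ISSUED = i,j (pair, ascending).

t=0 i0:bne.BR ; no-port BR/MUL
t=1 i1:mul.MUL ; RAW r0
t=2 i2+i3:and.ALU/mulh.MUL ; 2-wide
t=3 i4:ld.MEM ; RAW r0
t=4 i5+i6:sub.ALU/add.ALU ; 2-wide
t=5 i7+i8:blt.BR/sub.ALU ; 2-wide
t=6 i9:and.ALU ; tail

ISSUED = 2,3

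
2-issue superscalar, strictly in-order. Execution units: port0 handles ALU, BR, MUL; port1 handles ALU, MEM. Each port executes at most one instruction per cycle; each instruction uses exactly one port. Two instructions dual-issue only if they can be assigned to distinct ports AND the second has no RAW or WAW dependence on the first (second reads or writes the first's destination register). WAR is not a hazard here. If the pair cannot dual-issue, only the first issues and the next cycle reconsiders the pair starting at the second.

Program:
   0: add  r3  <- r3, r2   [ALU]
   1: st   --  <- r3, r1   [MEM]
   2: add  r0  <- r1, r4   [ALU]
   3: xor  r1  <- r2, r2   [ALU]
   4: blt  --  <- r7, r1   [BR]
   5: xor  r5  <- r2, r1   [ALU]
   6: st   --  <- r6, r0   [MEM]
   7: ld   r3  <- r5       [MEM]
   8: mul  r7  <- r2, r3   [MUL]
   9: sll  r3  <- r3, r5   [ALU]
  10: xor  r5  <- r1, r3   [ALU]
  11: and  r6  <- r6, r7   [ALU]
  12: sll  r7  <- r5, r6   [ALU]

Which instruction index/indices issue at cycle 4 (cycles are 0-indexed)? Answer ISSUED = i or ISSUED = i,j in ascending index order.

[0] i0  add  -- RAW r3
[1] i1+i2  st;add  -- pair
[2] i3  xor  -- RAW r1
[3] i4+i5  blt;xor  -- pair
[4] i6  st  -- no-port MEM/MEM
[5] i7  ld  -- RAW r3
[6] i8+i9  mul;sll  -- pair
[7] i10+i11  xor;and  -- pair
[8] i12  sll  -- tail

ISSUED = 6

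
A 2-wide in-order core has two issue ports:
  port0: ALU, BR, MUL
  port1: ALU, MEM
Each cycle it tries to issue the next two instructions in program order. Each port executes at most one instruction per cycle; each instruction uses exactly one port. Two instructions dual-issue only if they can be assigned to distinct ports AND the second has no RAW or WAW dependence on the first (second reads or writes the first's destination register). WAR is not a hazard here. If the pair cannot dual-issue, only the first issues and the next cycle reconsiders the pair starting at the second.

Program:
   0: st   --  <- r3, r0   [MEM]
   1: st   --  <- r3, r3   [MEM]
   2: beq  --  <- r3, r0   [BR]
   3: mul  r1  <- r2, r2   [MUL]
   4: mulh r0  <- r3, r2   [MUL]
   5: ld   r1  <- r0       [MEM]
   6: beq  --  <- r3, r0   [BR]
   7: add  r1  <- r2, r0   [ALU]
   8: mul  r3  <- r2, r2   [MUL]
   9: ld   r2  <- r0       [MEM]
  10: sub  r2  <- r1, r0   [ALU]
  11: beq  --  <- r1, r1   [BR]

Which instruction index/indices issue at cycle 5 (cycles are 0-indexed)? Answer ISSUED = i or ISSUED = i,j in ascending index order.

  cy0 -> i0 (st) no-port MEM/MEM
  cy1 -> i1&i2 (st/beq) 2-wide
  cy2 -> i3 (mul) no-port MUL/MUL
  cy3 -> i4 (mulh) RAW r0
  cy4 -> i5&i6 (ld/beq) 2-wide
  cy5 -> i7&i8 (add/mul) 2-wide
  cy6 -> i9 (ld) WAW r2
  cy7 -> i10&i11 (sub/beq) 2-wide

ISSUED = 7,8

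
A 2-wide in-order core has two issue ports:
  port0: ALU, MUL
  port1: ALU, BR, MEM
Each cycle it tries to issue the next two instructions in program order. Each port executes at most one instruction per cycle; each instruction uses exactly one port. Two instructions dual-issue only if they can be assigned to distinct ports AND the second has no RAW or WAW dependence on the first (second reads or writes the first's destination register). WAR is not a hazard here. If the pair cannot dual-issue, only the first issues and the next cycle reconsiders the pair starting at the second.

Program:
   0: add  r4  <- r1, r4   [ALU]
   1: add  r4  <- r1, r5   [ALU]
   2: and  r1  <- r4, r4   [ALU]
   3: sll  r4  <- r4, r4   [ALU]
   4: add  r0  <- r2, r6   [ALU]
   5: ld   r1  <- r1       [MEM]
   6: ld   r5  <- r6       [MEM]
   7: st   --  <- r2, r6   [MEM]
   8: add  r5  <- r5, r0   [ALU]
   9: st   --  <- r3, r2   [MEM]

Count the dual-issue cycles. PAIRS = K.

PAIRS = 3

0. add.ALU @i0  | WAW r4
1. add.ALU @i1  | RAW r4
2. and.ALU+sll.ALU @i2&i3  | dual
3. add.ALU+ld.MEM @i4&i5  | dual
4. ld.MEM @i6  | no-port MEM/MEM
5. st.MEM+add.ALU @i7&i8  | dual
6. st.MEM @i9  | tail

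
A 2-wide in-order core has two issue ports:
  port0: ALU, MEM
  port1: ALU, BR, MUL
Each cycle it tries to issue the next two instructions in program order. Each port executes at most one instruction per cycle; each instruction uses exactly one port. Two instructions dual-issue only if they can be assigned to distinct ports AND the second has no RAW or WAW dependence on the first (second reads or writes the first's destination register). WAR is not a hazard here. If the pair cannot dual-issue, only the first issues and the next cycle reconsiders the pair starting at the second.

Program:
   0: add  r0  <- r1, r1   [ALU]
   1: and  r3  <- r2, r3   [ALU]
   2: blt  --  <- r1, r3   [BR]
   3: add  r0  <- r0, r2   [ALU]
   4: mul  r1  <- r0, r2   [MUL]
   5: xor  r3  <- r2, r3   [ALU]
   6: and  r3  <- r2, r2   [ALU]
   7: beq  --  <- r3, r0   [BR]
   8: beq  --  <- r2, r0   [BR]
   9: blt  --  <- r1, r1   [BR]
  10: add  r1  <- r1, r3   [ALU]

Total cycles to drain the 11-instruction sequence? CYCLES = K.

CYCLES = 7

  cy0 -> i0&i1 (add.ALU;and.ALU) pair
  cy1 -> i2&i3 (blt.BR;add.ALU) pair
  cy2 -> i4&i5 (mul.MUL;xor.ALU) pair
  cy3 -> i6 (and.ALU) RAW r3
  cy4 -> i7 (beq.BR) no-port BR/BR
  cy5 -> i8 (beq.BR) no-port BR/BR
  cy6 -> i9&i10 (blt.BR;add.ALU) pair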